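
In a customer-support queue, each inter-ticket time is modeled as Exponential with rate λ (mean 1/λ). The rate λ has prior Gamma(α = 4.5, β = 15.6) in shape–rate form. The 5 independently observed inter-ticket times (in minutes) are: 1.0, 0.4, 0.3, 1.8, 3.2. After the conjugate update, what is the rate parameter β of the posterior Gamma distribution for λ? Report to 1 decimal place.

22.3

With a Gamma(shape α, rate β) prior on the exponential rate λ, the posterior after n observations with total T = Σxᵢ is Gamma(α+n, β+T).
Sum of observations T = 6.7 minutes; n = 5.
Posterior: Gamma(4.5+5, 15.6+6.7) = Gamma(9.5, 22.3).
Posterior β = 22.3.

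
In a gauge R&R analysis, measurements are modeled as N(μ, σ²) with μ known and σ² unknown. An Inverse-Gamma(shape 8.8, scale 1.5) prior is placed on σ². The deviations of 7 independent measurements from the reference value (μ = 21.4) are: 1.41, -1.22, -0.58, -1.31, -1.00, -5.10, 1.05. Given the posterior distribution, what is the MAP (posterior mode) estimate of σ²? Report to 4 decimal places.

1.3775

With known mean μ and an Inverse-Gamma(α, β) prior on σ², the Normal likelihood is conjugate: posterior is Inv-Gamma(α + n/2, β + Σ(xᵢ−μ)²/2).
Σ(xᵢ−μ)² = (1.41)² + (-1.22)² + (-0.58)² + (-1.31)² + (-1.00)² + (-5.10)² + (1.05)² = 33.6415.
Posterior: Inv-Gamma(8.8 + 7/2, 1.5 + 33.6415/2) = Inv-Gamma(12.30, 18.32075).
Mode = β/(α+1) = 18.32075/13.30 = 1.3775.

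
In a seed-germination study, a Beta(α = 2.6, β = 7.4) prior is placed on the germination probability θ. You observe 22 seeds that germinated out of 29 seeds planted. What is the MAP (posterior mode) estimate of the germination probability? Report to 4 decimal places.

0.6378

The Beta prior is conjugate to a Binomial/Bernoulli likelihood; the update adds successes to α and failures to β.
Posterior: Beta(α+k, β+n−k) = Beta(2.6+22, 7.4+7) = Beta(24.6, 14.4).
Mode of Beta(a,b) for a,b>1 is (a−1)/(a+b−2) = 23.6/37.0 = 0.6378.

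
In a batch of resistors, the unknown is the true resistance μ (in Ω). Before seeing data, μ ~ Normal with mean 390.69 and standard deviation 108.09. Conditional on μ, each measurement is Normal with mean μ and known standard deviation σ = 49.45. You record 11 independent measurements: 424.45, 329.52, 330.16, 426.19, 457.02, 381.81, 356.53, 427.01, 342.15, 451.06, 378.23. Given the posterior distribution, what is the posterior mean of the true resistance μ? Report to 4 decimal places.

For Normal data with known variance σ², a Normal(μ₀, σ₀²) prior on μ is conjugate. Posterior precision = 1/σ₀² + n/σ²; posterior mean is the precision-weighted average of μ₀ and x̄.
Σxᵢ = 424.45 + 329.52 + 330.16 + 426.19 + 457.02 + 381.81 + 356.53 + 427.01 + 342.15 + 451.06 + 378.23 = 4304.13, so n·x̄ = 4304.13.
σ₀² = 108.09² = 11683.4481, σ² = 49.45² = 2445.3025; σ² + n·σ₀² = 2445.3025 + 11·11683.4481 = 130963.2316.
Posterior mean = (μ₀/σ₀² + n·x̄/σ²)/(1/σ₀² + n/σ²) = (σ²·μ₀ + σ₀²·n·x̄)/(σ² + n·σ₀²) = (2445.3025·390.69 + 11683.4481·4304.13)/130963.2316 = 51242434.704378/130963.2316 = 391.2734.

391.2734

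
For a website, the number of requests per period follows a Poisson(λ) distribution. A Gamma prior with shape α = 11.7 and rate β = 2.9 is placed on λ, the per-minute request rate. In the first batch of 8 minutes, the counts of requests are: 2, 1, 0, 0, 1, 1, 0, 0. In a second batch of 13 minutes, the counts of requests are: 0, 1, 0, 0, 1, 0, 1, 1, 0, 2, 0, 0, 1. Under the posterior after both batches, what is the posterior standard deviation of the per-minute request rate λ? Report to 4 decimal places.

With a Gamma(shape α, rate β) prior, the Poisson likelihood is conjugate: the posterior is Gamma(α + ΣXᵢ, β + n).
Batch 1: sum of counts S = 5 over n = 8 minutes.
After batch 1: Gamma(α+S, β+n) = Gamma(11.7+5, 2.9+8) = Gamma(16.7, 10.9).
Batch 2: sum of counts S = 7 over n = 13 minutes.
After batch 2: Gamma(α+S, β+n) = Gamma(16.7+7, 10.9+13) = Gamma(23.7, 23.9).
SD = √α/β = √23.7/23.9 = 0.2037.

0.2037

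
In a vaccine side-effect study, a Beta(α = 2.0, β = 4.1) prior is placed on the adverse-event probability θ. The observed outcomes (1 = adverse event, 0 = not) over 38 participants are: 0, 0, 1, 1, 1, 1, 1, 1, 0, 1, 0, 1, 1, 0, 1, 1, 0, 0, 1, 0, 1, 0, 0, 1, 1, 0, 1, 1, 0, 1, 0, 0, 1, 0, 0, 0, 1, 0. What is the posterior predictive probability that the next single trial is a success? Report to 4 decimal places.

The Beta prior is conjugate to a Binomial/Bernoulli likelihood; the update adds successes to α and failures to β.
Posterior: Beta(α+k, β+n−k) = Beta(2.0+20, 4.1+18) = Beta(22.0, 22.1).
For a single future Bernoulli trial, P(success | data) = α/(α+β) = 0.4989.

0.4989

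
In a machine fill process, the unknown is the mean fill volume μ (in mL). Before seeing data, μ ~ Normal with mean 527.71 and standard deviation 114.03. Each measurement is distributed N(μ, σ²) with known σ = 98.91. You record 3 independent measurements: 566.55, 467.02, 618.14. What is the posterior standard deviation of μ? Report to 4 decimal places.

51.0606

For Normal data with known variance σ², a Normal(μ₀, σ₀²) prior on μ is conjugate. Posterior precision = 1/σ₀² + n/σ²; posterior mean is the precision-weighted average of μ₀ and x̄.
σ₀² = 114.03² = 13002.8409, σ² = 98.91² = 9783.1881; σ² + n·σ₀² = 9783.1881 + 3·13002.8409 = 48791.7108.
Posterior precision = 1/σ₀² + n/σ² = 1/13002.8409 + 3/9783.1881 = (σ² + n·σ₀²)/(σ₀²σ²) = 48791.7108/(13002.8409·9783.1881); posterior variance σₙ² = σ₀²σ²/(σ² + n·σ₀²) = 13002.8409·9783.1881/48791.7108 = 2607.189547.
Posterior SD = √σₙ² = √(13002.8409·9783.1881/48791.7108) = 51.0606.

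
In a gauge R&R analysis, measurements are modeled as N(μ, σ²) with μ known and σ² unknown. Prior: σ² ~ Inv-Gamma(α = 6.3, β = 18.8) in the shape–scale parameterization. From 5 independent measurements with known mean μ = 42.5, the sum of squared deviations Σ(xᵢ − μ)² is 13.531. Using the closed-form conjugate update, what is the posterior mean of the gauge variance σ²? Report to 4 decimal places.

3.2776

With known mean μ and an Inverse-Gamma(α, β) prior on σ², the Normal likelihood is conjugate: posterior is Inv-Gamma(α + n/2, β + Σ(xᵢ−μ)²/2).
Posterior: Inv-Gamma(6.3 + 5/2, 18.8 + 13.531/2) = Inv-Gamma(8.80, 25.5655).
E[σ²|data] = β/(α−1) = 25.5655/7.80 = 3.2776.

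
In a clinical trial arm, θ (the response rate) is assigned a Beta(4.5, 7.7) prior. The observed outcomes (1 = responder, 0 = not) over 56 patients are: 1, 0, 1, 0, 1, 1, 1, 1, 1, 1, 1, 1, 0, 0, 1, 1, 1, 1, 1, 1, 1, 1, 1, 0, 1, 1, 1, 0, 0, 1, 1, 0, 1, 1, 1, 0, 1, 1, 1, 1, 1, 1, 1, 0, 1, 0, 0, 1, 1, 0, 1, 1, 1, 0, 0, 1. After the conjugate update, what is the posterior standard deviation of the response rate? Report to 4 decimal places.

0.0566

The Beta prior is conjugate to a Binomial/Bernoulli likelihood; the update adds successes to α and failures to β.
Posterior: Beta(α+k, β+n−k) = Beta(4.5+41, 7.7+15) = Beta(45.5, 22.7).
Var = αβ/((α+β)²(α+β+1)) = 45.5·22.7/(68.2²·69.2) = 0.00320895; SD = √0.00320895 = 0.0566.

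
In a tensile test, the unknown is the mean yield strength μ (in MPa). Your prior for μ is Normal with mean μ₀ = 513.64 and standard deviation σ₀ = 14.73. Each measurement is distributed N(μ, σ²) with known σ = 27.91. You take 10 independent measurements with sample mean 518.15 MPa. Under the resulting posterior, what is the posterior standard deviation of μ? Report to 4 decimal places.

For Normal data with known variance σ², a Normal(μ₀, σ₀²) prior on μ is conjugate. Posterior precision = 1/σ₀² + n/σ²; posterior mean is the precision-weighted average of μ₀ and x̄.
σ₀² = 14.73² = 216.9729, σ² = 27.91² = 778.9681; σ² + n·σ₀² = 778.9681 + 10·216.9729 = 2948.6971.
Posterior precision = 1/σ₀² + n/σ² = 1/216.9729 + 10/778.9681 = (σ² + n·σ₀²)/(σ₀²σ²) = 2948.6971/(216.9729·778.9681); posterior variance σₙ² = σ₀²σ²/(σ² + n·σ₀²) = 216.9729·778.9681/2948.6971 = 57.318525.
Posterior SD = √σₙ² = √(216.9729·778.9681/2948.6971) = 7.5709.

7.5709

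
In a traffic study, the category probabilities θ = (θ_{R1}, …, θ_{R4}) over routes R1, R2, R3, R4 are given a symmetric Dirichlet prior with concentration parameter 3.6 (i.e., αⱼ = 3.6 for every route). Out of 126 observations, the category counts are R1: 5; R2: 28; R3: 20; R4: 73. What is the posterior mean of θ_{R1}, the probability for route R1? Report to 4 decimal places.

0.0613

The Dirichlet prior is conjugate to the Multinomial likelihood: each posterior αⱼ = prior αⱼ + observed count nⱼ.
Posterior concentration: (8.6, 31.6, 23.6, 76.6), total = 140.4.
E[θ_{R1}|data] = α_{R1}/Σα = 8.6/140.4 = 0.0613.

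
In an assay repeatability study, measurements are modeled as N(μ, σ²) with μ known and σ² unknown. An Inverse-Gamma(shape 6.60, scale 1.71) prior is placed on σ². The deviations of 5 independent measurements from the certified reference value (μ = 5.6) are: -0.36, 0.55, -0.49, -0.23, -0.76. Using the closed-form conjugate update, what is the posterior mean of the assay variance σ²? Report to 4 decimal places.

0.2915

With known mean μ and an Inverse-Gamma(α, β) prior on σ², the Normal likelihood is conjugate: posterior is Inv-Gamma(α + n/2, β + Σ(xᵢ−μ)²/2).
Σ(xᵢ−μ)² = (-0.36)² + (0.55)² + (-0.49)² + (-0.23)² + (-0.76)² = 1.3027.
Posterior: Inv-Gamma(6.60 + 5/2, 1.71 + 1.3027/2) = Inv-Gamma(9.10, 2.36135).
E[σ²|data] = β/(α−1) = 2.36135/8.10 = 0.2915.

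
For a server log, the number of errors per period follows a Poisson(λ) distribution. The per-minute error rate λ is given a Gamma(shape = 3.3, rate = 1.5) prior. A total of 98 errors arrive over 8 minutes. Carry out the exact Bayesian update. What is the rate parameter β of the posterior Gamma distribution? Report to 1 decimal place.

With a Gamma(shape α, rate β) prior, the Poisson likelihood is conjugate: the posterior is Gamma(α + ΣXᵢ, β + n).
Posterior: Gamma(α+S, β+n) = Gamma(3.3+98, 1.5+8) = Gamma(101.3, 9.5).
Posterior β = 9.5.

9.5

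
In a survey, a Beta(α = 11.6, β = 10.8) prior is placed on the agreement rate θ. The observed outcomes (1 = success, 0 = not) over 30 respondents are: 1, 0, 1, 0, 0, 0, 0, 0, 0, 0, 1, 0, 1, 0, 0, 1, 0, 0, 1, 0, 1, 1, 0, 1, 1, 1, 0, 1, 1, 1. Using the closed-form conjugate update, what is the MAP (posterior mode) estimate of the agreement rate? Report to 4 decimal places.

The Beta prior is conjugate to a Binomial/Bernoulli likelihood; the update adds successes to α and failures to β.
Posterior: Beta(α+k, β+n−k) = Beta(11.6+14, 10.8+16) = Beta(25.6, 26.8).
Mode of Beta(a,b) for a,b>1 is (a−1)/(a+b−2) = 24.6/50.4 = 0.4881.

0.4881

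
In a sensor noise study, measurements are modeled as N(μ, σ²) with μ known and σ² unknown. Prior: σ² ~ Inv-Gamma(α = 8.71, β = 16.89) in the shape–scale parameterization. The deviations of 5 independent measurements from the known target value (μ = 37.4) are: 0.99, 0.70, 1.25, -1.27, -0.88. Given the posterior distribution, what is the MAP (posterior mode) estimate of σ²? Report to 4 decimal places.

1.6052

With known mean μ and an Inverse-Gamma(α, β) prior on σ², the Normal likelihood is conjugate: posterior is Inv-Gamma(α + n/2, β + Σ(xᵢ−μ)²/2).
Σ(xᵢ−μ)² = (0.99)² + (0.70)² + (1.25)² + (-1.27)² + (-0.88)² = 5.4199.
Posterior: Inv-Gamma(8.71 + 5/2, 16.89 + 5.4199/2) = Inv-Gamma(11.21, 19.59995).
Mode = β/(α+1) = 19.59995/12.21 = 1.6052.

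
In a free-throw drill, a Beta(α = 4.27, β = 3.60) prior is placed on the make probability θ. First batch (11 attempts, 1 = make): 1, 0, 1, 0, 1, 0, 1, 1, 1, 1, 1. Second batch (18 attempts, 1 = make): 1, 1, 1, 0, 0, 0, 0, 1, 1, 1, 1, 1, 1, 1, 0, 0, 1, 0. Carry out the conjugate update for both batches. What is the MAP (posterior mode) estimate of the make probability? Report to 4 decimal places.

The Beta prior is conjugate to a Binomial/Bernoulli likelihood; the update adds successes to α and failures to β.
After batch 1: Beta(4.27+8, 3.60+3) = Beta(12.27, 6.60).
After batch 2: Beta(12.27+11, 6.60+7) = Beta(23.27, 13.60).
Mode of Beta(a,b) for a,b>1 is (a−1)/(a+b−2) = 22.27/34.87 = 0.6387.

0.6387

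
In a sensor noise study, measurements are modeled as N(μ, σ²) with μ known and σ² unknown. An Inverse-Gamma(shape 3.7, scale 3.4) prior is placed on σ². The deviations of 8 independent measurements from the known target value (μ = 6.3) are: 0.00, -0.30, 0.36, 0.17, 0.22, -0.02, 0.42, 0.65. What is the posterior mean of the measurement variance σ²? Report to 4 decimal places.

With known mean μ and an Inverse-Gamma(α, β) prior on σ², the Normal likelihood is conjugate: posterior is Inv-Gamma(α + n/2, β + Σ(xᵢ−μ)²/2).
Σ(xᵢ−μ)² = (0.00)² + (-0.30)² + (0.36)² + (0.17)² + (0.22)² + (-0.02)² + (0.42)² + (0.65)² = 0.8962.
Posterior: Inv-Gamma(3.7 + 8/2, 3.4 + 0.8962/2) = Inv-Gamma(7.70, 3.84810).
E[σ²|data] = β/(α−1) = 3.84810/6.70 = 0.5743.

0.5743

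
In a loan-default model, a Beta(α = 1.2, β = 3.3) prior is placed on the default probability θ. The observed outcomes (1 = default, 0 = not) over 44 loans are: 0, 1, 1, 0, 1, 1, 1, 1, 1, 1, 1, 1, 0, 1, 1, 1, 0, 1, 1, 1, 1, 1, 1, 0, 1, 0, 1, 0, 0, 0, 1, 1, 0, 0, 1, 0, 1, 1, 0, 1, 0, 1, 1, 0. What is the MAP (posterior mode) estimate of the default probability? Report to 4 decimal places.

0.6280

The Beta prior is conjugate to a Binomial/Bernoulli likelihood; the update adds successes to α and failures to β.
Posterior: Beta(α+k, β+n−k) = Beta(1.2+29, 3.3+15) = Beta(30.2, 18.3).
Mode of Beta(a,b) for a,b>1 is (a−1)/(a+b−2) = 29.2/46.5 = 0.6280.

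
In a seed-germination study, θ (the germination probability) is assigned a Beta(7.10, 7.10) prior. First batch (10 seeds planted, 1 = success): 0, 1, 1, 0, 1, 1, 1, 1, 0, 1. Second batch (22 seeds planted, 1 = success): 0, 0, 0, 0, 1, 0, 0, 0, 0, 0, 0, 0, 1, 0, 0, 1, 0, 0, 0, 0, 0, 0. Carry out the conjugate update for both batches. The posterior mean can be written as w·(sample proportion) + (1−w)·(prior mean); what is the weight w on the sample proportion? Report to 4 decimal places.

0.6926

The Beta prior is conjugate to a Binomial/Bernoulli likelihood; the update adds successes to α and failures to β.
Total number of seeds planted: n = 10 + 22 = 32.
Posterior mean = (α₀+k)/(α₀+β₀+n) = [n/(α₀+β₀+n)]·(k/n) + [(α₀+β₀)/(α₀+β₀+n)]·α₀/(α₀+β₀), so only n and the prior enter the weight.
The weight on the data is w = n/(α₀+β₀+n) = 32/(7.10+7.10+32) = 32/46.20 = 0.6926.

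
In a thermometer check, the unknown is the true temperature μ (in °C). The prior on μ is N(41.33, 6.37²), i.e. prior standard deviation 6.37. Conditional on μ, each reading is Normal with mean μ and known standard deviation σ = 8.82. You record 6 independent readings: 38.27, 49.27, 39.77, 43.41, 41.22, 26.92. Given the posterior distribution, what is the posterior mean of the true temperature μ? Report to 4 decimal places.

40.1781

For Normal data with known variance σ², a Normal(μ₀, σ₀²) prior on μ is conjugate. Posterior precision = 1/σ₀² + n/σ²; posterior mean is the precision-weighted average of μ₀ and x̄.
Σxᵢ = 38.27 + 49.27 + 39.77 + 43.41 + 41.22 + 26.92 = 238.86, so n·x̄ = 238.86.
σ₀² = 6.37² = 40.5769, σ² = 8.82² = 77.7924; σ² + n·σ₀² = 77.7924 + 6·40.5769 = 321.2538.
Posterior mean = (μ₀/σ₀² + n·x̄/σ²)/(1/σ₀² + n/σ²) = (σ²·μ₀ + σ₀²·n·x̄)/(σ² + n·σ₀²) = (77.7924·41.33 + 40.5769·238.86)/321.2538 = 12907.358226/321.2538 = 40.1781.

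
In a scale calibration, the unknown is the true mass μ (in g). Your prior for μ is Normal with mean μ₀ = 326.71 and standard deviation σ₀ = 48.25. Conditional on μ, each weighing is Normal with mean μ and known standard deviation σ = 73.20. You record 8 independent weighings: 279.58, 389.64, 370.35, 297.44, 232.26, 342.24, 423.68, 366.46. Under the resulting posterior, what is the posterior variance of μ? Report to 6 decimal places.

520.137299

For Normal data with known variance σ², a Normal(μ₀, σ₀²) prior on μ is conjugate. Posterior precision = 1/σ₀² + n/σ²; posterior mean is the precision-weighted average of μ₀ and x̄.
σ₀² = 48.25² = 2328.0625, σ² = 73.20² = 5358.24; σ² + n·σ₀² = 5358.24 + 8·2328.0625 = 23982.74.
Posterior precision = 1/σ₀² + n/σ² = 1/2328.0625 + 8/5358.24 = (σ² + n·σ₀²)/(σ₀²σ²) = 23982.74/(2328.0625·5358.24); posterior variance σₙ² = σ₀²σ²/(σ² + n·σ₀²) = 2328.0625·5358.24/23982.74 = 520.137299.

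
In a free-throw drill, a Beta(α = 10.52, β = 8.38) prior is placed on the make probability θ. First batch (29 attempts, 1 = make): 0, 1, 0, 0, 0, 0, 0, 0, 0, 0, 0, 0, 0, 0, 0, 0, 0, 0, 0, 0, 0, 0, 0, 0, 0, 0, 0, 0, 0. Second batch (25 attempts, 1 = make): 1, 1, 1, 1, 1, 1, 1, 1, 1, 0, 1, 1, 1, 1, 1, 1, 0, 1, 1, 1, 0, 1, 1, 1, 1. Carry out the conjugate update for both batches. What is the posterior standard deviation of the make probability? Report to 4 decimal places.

The Beta prior is conjugate to a Binomial/Bernoulli likelihood; the update adds successes to α and failures to β.
After batch 1: Beta(10.52+1, 8.38+28) = Beta(11.52, 36.38).
After batch 2: Beta(11.52+22, 36.38+3) = Beta(33.52, 39.38).
Var = αβ/((α+β)²(α+β+1)) = 33.52·39.38/(72.90²·73.90) = 0.00336109; SD = √0.00336109 = 0.0580.

0.0580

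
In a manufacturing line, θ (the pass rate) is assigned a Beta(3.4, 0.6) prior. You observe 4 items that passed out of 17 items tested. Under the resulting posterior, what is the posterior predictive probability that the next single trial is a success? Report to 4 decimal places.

0.3524

The Beta prior is conjugate to a Binomial/Bernoulli likelihood; the update adds successes to α and failures to β.
Posterior: Beta(α+k, β+n−k) = Beta(3.4+4, 0.6+13) = Beta(7.4, 13.6).
For a single future Bernoulli trial, P(success | data) = α/(α+β) = 0.3524.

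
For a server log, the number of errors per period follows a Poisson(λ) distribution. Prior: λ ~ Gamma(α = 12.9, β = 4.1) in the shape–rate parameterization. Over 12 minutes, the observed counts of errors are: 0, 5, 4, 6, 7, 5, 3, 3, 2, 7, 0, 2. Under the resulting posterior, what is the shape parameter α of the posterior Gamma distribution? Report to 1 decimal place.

56.9

With a Gamma(shape α, rate β) prior, the Poisson likelihood is conjugate: the posterior is Gamma(α + ΣXᵢ, β + n).
Sum of counts S = 44 over n = 12 minutes.
Posterior: Gamma(α+S, β+n) = Gamma(12.9+44, 4.1+12) = Gamma(56.9, 16.1).
Posterior α = 56.9.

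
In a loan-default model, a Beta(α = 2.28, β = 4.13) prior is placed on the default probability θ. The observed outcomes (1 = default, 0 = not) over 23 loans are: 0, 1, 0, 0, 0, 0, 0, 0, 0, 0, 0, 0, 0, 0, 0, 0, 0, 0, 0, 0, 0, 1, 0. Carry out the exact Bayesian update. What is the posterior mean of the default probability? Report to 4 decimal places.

The Beta prior is conjugate to a Binomial/Bernoulli likelihood; the update adds successes to α and failures to β.
Posterior: Beta(α+k, β+n−k) = Beta(2.28+2, 4.13+21) = Beta(4.28, 25.13).
Posterior mean = α/(α+β) = 4.28/29.41 = 0.1455.

0.1455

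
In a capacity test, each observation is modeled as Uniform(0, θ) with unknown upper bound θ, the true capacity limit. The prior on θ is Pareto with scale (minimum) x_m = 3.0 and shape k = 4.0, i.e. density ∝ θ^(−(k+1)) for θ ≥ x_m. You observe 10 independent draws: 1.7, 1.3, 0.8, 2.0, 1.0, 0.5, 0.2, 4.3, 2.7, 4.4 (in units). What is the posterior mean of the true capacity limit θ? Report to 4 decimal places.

A Pareto(scale x_m, shape k) prior on the upper bound θ of Uniform(0, θ) is conjugate: posterior is Pareto(max(x_m, max xᵢ), k + n).
Sample maximum = 4.4; prior scale x_m = 3.0 → posterior scale = max = 4.4.
Posterior shape = 4.0 + 10 = 14.0.
E[θ|data] = k·x_m/(k−1) = 14.0·4.4/13.0 = 4.7385.

4.7385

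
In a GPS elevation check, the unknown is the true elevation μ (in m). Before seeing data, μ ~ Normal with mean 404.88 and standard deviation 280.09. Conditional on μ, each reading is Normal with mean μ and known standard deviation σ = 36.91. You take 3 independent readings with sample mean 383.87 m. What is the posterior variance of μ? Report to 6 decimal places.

For Normal data with known variance σ², a Normal(μ₀, σ₀²) prior on μ is conjugate. Posterior precision = 1/σ₀² + n/σ²; posterior mean is the precision-weighted average of μ₀ and x̄.
σ₀² = 280.09² = 78450.4081, σ² = 36.91² = 1362.3481; σ² + n·σ₀² = 1362.3481 + 3·78450.4081 = 236713.5724.
Posterior precision = 1/σ₀² + n/σ² = 1/78450.4081 + 3/1362.3481 = (σ² + n·σ₀²)/(σ₀²σ²) = 236713.5724/(78450.4081·1362.3481); posterior variance σₙ² = σ₀²σ²/(σ² + n·σ₀²) = 78450.4081·1362.3481/236713.5724 = 451.502478.

451.502478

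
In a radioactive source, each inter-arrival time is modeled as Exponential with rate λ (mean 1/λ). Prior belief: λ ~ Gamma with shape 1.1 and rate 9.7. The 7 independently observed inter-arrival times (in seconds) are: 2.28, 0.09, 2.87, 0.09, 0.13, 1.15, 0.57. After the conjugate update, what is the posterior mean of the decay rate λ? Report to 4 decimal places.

With a Gamma(shape α, rate β) prior on the exponential rate λ, the posterior after n observations with total T = Σxᵢ is Gamma(α+n, β+T).
Sum of observations T = 7.18 seconds; n = 7.
Posterior: Gamma(1.1+7, 9.7+7.18) = Gamma(8.1, 16.88).
Posterior mean of λ = α/β = 8.1/16.88 = 0.4799.

0.4799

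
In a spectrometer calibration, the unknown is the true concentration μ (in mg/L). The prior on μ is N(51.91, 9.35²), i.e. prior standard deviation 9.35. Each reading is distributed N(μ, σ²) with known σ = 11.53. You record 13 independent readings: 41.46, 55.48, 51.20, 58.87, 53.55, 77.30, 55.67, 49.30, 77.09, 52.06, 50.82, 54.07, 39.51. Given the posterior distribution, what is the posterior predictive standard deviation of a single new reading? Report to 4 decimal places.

For Normal data with known variance σ², a Normal(μ₀, σ₀²) prior on μ is conjugate. Posterior precision = 1/σ₀² + n/σ²; posterior mean is the precision-weighted average of μ₀ and x̄.
σ₀² = 9.35² = 87.4225, σ² = 11.53² = 132.9409; σ² + n·σ₀² = 132.9409 + 13·87.4225 = 1269.4334.
Posterior precision = 1/σ₀² + n/σ² = 1/87.4225 + 13/132.9409 = (σ² + n·σ₀²)/(σ₀²σ²) = 1269.4334/(87.4225·132.9409); posterior variance σₙ² = σ₀²σ²/(σ² + n·σ₀²) = 87.4225·132.9409/1269.4334 = 9.155286.
Predictive variance for one new observation = σₙ² + σ² = 87.4225·132.9409/1269.4334 + 132.9409 = σ²·(σ₀² + 1269.4334)/1269.4334 = 132.9409·1356.8559/1269.4334 = 142.096186; SD = √(132.9409·1356.8559/1269.4334) = 11.9204.

11.9204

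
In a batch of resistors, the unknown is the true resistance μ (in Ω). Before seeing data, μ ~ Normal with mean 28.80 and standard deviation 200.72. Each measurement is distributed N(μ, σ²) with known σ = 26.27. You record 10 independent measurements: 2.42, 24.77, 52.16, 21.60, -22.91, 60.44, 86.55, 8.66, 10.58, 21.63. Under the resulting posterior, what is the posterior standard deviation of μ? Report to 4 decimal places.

For Normal data with known variance σ², a Normal(μ₀, σ₀²) prior on μ is conjugate. Posterior precision = 1/σ₀² + n/σ²; posterior mean is the precision-weighted average of μ₀ and x̄.
σ₀² = 200.72² = 40288.5184, σ² = 26.27² = 690.1129; σ² + n·σ₀² = 690.1129 + 10·40288.5184 = 403575.2969.
Posterior precision = 1/σ₀² + n/σ² = 1/40288.5184 + 10/690.1129 = (σ² + n·σ₀²)/(σ₀²σ²) = 403575.2969/(40288.5184·690.1129); posterior variance σₙ² = σ₀²σ²/(σ² + n·σ₀²) = 40288.5184·690.1129/403575.2969 = 68.893281.
Posterior SD = √σₙ² = √(40288.5184·690.1129/403575.2969) = 8.3002.

8.3002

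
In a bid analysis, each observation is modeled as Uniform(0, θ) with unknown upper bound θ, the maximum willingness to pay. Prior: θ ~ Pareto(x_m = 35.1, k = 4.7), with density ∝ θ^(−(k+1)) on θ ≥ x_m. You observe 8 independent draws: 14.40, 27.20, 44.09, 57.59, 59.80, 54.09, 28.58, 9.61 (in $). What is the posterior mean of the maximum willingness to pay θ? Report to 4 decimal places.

A Pareto(scale x_m, shape k) prior on the upper bound θ of Uniform(0, θ) is conjugate: posterior is Pareto(max(x_m, max xᵢ), k + n).
Sample maximum = 59.80; prior scale x_m = 35.1 → posterior scale = max = 59.80.
Posterior shape = 4.7 + 8 = 12.7.
E[θ|data] = k·x_m/(k−1) = 12.7·59.80/11.7 = 64.9111.

64.9111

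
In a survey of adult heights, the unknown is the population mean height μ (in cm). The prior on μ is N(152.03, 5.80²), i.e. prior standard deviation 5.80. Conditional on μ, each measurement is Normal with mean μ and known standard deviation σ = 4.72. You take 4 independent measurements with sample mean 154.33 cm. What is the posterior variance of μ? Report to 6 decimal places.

For Normal data with known variance σ², a Normal(μ₀, σ₀²) prior on μ is conjugate. Posterior precision = 1/σ₀² + n/σ²; posterior mean is the precision-weighted average of μ₀ and x̄.
σ₀² = 5.80² = 33.64, σ² = 4.72² = 22.2784; σ² + n·σ₀² = 22.2784 + 4·33.64 = 156.8384.
Posterior precision = 1/σ₀² + n/σ² = 1/33.64 + 4/22.2784 = (σ² + n·σ₀²)/(σ₀²σ²) = 156.8384/(33.64·22.2784); posterior variance σₙ² = σ₀²σ²/(σ² + n·σ₀²) = 33.64·22.2784/156.8384 = 4.778456.

4.778456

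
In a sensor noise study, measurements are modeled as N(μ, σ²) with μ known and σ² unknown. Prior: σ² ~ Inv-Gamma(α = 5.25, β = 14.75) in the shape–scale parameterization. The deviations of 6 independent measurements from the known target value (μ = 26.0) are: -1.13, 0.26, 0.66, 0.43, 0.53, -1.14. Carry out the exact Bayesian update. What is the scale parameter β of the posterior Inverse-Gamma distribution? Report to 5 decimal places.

16.52275

With known mean μ and an Inverse-Gamma(α, β) prior on σ², the Normal likelihood is conjugate: posterior is Inv-Gamma(α + n/2, β + Σ(xᵢ−μ)²/2).
Σ(xᵢ−μ)² = (-1.13)² + (0.26)² + (0.66)² + (0.43)² + (0.53)² + (-1.14)² = 3.5455.
Posterior: Inv-Gamma(5.25 + 6/2, 14.75 + 3.5455/2) = Inv-Gamma(8.25, 16.52275).
Posterior β = 16.52275.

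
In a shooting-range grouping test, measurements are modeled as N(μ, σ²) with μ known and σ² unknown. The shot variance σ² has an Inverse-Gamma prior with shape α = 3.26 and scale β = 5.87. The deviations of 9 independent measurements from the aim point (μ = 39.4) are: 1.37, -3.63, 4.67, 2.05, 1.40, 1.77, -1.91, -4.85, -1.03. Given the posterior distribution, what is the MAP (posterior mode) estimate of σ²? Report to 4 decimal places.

With known mean μ and an Inverse-Gamma(α, β) prior on σ², the Normal likelihood is conjugate: posterior is Inv-Gamma(α + n/2, β + Σ(xᵢ−μ)²/2).
Σ(xᵢ−μ)² = (1.37)² + (-3.63)² + (4.67)² + (2.05)² + (1.40)² + (1.77)² + (-1.91)² + (-4.85)² + (-1.03)² = 74.3896.
Posterior: Inv-Gamma(3.26 + 9/2, 5.87 + 74.3896/2) = Inv-Gamma(7.76, 43.06480).
Mode = β/(α+1) = 43.06480/8.76 = 4.9161.

4.9161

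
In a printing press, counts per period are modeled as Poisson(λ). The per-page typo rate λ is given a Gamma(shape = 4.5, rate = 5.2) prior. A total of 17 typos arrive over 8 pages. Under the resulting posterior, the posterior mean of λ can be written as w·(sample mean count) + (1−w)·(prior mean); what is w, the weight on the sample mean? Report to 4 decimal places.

With a Gamma(shape α, rate β) prior, the Poisson likelihood is conjugate: the posterior is Gamma(α + ΣXᵢ, β + n).
Posterior mean = (α₀+S)/(β₀+n) = [n/(β₀+n)]·(S/n) + [β₀/(β₀+n)]·(α₀/β₀), so only n and β₀ enter the weight.
Weight on data w = n/(β₀+n) = 8/(5.2+8) = 8/13.2 = 0.6061.

0.6061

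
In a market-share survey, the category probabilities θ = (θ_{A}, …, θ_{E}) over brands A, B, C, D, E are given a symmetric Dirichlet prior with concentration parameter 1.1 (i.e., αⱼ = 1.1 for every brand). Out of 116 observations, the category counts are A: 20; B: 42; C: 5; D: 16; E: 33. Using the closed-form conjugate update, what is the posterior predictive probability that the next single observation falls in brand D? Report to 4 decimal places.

The Dirichlet prior is conjugate to the Multinomial likelihood: each posterior αⱼ = prior αⱼ + observed count nⱼ.
Posterior concentration: (21.1, 43.1, 6.1, 17.1, 34.1), total = 121.5.
P(next = D | data) = α_{D}/Σα = 0.1407.

0.1407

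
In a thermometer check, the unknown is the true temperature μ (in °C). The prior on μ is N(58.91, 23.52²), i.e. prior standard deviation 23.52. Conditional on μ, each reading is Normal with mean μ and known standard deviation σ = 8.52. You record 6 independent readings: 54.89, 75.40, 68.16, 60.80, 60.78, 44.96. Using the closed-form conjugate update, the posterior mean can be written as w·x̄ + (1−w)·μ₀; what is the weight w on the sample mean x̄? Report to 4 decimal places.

For Normal data with known variance σ², a Normal(μ₀, σ₀²) prior on μ is conjugate. Posterior precision = 1/σ₀² + n/σ²; posterior mean is the precision-weighted average of μ₀ and x̄.
σ₀² = 23.52² = 553.1904, σ² = 8.52² = 72.5904. Prior precision 1/σ₀² = 1/553.1904; data precision n/σ² = 6/72.5904.
w = (n/σ²)/(1/σ₀² + n/σ²) = n·σ₀²/(σ² + n·σ₀²) = 6·553.1904/(72.5904 + 6·553.1904) = 3319.1424/3391.7328 = 0.9786.

0.9786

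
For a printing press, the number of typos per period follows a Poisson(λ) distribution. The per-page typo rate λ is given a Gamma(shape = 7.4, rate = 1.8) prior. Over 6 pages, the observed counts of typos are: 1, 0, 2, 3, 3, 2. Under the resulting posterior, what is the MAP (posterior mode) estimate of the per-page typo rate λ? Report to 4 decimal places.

With a Gamma(shape α, rate β) prior, the Poisson likelihood is conjugate: the posterior is Gamma(α + ΣXᵢ, β + n).
Sum of counts S = 11 over n = 6 pages.
Posterior: Gamma(α+S, β+n) = Gamma(7.4+11, 1.8+6) = Gamma(18.4, 7.8).
Mode of Gamma(α,β) for α≥1 is (α−1)/β = 17.4/7.8 = 2.2308.

2.2308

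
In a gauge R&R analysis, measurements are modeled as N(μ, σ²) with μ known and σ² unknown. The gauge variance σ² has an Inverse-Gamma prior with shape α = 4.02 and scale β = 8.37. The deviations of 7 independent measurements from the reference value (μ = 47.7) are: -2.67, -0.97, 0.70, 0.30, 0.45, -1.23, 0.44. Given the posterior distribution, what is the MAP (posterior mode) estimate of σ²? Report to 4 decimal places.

1.6020

With known mean μ and an Inverse-Gamma(α, β) prior on σ², the Normal likelihood is conjugate: posterior is Inv-Gamma(α + n/2, β + Σ(xᵢ−μ)²/2).
Σ(xᵢ−μ)² = (-2.67)² + (-0.97)² + (0.70)² + (0.30)² + (0.45)² + (-1.23)² + (0.44)² = 10.5588.
Posterior: Inv-Gamma(4.02 + 7/2, 8.37 + 10.5588/2) = Inv-Gamma(7.52, 13.64940).
Mode = β/(α+1) = 13.64940/8.52 = 1.6020.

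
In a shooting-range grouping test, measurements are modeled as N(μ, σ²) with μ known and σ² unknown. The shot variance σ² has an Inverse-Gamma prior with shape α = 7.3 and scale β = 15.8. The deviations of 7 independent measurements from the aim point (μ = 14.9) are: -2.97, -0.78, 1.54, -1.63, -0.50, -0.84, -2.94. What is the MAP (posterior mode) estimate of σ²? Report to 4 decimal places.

With known mean μ and an Inverse-Gamma(α, β) prior on σ², the Normal likelihood is conjugate: posterior is Inv-Gamma(α + n/2, β + Σ(xᵢ−μ)²/2).
Σ(xᵢ−μ)² = (-2.97)² + (-0.78)² + (1.54)² + (-1.63)² + (-0.50)² + (-0.84)² + (-2.94)² = 24.0570.
Posterior: Inv-Gamma(7.3 + 7/2, 15.8 + 24.0570/2) = Inv-Gamma(10.80, 27.82850).
Mode = β/(α+1) = 27.82850/11.80 = 2.3583.

2.3583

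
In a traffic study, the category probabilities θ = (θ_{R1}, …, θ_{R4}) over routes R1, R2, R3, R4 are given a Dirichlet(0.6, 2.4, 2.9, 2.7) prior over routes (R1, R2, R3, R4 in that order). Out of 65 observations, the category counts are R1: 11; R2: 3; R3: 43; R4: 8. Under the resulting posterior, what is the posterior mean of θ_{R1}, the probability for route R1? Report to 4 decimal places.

0.1576

The Dirichlet prior is conjugate to the Multinomial likelihood: each posterior αⱼ = prior αⱼ + observed count nⱼ.
Posterior concentration: (11.6, 5.4, 45.9, 10.7), total = 73.6.
E[θ_{R1}|data] = α_{R1}/Σα = 11.6/73.6 = 0.1576.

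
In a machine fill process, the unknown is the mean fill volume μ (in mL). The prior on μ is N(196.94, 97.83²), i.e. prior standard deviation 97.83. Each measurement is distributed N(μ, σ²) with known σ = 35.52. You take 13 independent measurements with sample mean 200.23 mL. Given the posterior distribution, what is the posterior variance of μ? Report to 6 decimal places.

For Normal data with known variance σ², a Normal(μ₀, σ₀²) prior on μ is conjugate. Posterior precision = 1/σ₀² + n/σ²; posterior mean is the precision-weighted average of μ₀ and x̄.
σ₀² = 97.83² = 9570.7089, σ² = 35.52² = 1261.6704; σ² + n·σ₀² = 1261.6704 + 13·9570.7089 = 125680.8861.
Posterior precision = 1/σ₀² + n/σ² = 1/9570.7089 + 13/1261.6704 = (σ² + n·σ₀²)/(σ₀²σ²) = 125680.8861/(9570.7089·1261.6704); posterior variance σₙ² = σ₀²σ²/(σ² + n·σ₀²) = 9570.7089·1261.6704/125680.8861 = 96.077299.

96.077299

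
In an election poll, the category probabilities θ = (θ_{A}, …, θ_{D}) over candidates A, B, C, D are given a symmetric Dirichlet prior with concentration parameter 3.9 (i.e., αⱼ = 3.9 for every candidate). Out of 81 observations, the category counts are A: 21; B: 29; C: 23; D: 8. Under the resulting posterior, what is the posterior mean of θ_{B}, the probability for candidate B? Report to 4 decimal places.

0.3406

The Dirichlet prior is conjugate to the Multinomial likelihood: each posterior αⱼ = prior αⱼ + observed count nⱼ.
Posterior concentration: (24.9, 32.9, 26.9, 11.9), total = 96.6.
E[θ_{B}|data] = α_{B}/Σα = 32.9/96.6 = 0.3406.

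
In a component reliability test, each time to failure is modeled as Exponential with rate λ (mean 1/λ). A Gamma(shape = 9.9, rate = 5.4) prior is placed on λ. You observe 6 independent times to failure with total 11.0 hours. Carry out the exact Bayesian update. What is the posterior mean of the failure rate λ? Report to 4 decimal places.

With a Gamma(shape α, rate β) prior on the exponential rate λ, the posterior after n observations with total T = Σxᵢ is Gamma(α+n, β+T).
Posterior: Gamma(9.9+6, 5.4+11.0) = Gamma(15.9, 16.4).
Posterior mean of λ = α/β = 15.9/16.4 = 0.9695.

0.9695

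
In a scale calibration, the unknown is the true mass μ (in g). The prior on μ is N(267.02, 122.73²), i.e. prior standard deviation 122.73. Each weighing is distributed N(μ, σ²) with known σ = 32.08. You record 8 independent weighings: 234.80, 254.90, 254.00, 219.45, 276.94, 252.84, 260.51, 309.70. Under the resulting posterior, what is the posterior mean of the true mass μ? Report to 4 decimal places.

257.9698

For Normal data with known variance σ², a Normal(μ₀, σ₀²) prior on μ is conjugate. Posterior precision = 1/σ₀² + n/σ²; posterior mean is the precision-weighted average of μ₀ and x̄.
Σxᵢ = 234.80 + 254.90 + 254.00 + 219.45 + 276.94 + 252.84 + 260.51 + 309.70 = 2063.14, so n·x̄ = 2063.14.
σ₀² = 122.73² = 15062.6529, σ² = 32.08² = 1029.1264; σ² + n·σ₀² = 1029.1264 + 8·15062.6529 = 121530.3496.
Posterior mean = (μ₀/σ₀² + n·x̄/σ²)/(1/σ₀² + n/σ²) = (σ²·μ₀ + σ₀²·n·x̄)/(σ² + n·σ₀²) = (1029.1264·267.02 + 15062.6529·2063.14)/121530.3496 = 31351159.035434/121530.3496 = 257.9698.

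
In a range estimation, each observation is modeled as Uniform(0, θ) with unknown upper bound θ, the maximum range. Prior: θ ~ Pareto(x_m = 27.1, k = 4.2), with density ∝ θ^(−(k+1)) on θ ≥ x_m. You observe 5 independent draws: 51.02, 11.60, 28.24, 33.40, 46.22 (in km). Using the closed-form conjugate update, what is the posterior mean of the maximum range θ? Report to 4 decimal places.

A Pareto(scale x_m, shape k) prior on the upper bound θ of Uniform(0, θ) is conjugate: posterior is Pareto(max(x_m, max xᵢ), k + n).
Sample maximum = 51.02; prior scale x_m = 27.1 → posterior scale = max = 51.02.
Posterior shape = 4.2 + 5 = 9.2.
E[θ|data] = k·x_m/(k−1) = 9.2·51.02/8.2 = 57.2420.

57.2420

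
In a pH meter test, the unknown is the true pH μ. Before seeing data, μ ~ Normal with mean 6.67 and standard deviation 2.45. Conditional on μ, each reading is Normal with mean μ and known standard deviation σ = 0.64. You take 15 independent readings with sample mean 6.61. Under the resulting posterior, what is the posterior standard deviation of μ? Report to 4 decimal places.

For Normal data with known variance σ², a Normal(μ₀, σ₀²) prior on μ is conjugate. Posterior precision = 1/σ₀² + n/σ²; posterior mean is the precision-weighted average of μ₀ and x̄.
σ₀² = 2.45² = 6.0025, σ² = 0.64² = 0.4096; σ² + n·σ₀² = 0.4096 + 15·6.0025 = 90.4471.
Posterior precision = 1/σ₀² + n/σ² = 1/6.0025 + 15/0.4096 = (σ² + n·σ₀²)/(σ₀²σ²) = 90.4471/(6.0025·0.4096); posterior variance σₙ² = σ₀²σ²/(σ² + n·σ₀²) = 6.0025·0.4096/90.4471 = 0.027183.
Posterior SD = √σₙ² = √(6.0025·0.4096/90.4471) = 0.1649.

0.1649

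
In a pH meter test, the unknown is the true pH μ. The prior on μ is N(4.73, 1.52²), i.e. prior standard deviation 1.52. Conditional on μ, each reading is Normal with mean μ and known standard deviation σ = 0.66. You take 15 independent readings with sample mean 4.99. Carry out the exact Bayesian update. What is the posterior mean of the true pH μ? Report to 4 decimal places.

4.9868

For Normal data with known variance σ², a Normal(μ₀, σ₀²) prior on μ is conjugate. Posterior precision = 1/σ₀² + n/σ²; posterior mean is the precision-weighted average of μ₀ and x̄.
n·x̄ = 15·4.99 = 74.85.
σ₀² = 1.52² = 2.3104, σ² = 0.66² = 0.4356; σ² + n·σ₀² = 0.4356 + 15·2.3104 = 35.0916.
Posterior mean = (μ₀/σ₀² + n·x̄/σ²)/(1/σ₀² + n/σ²) = (σ²·μ₀ + σ₀²·n·x̄)/(σ² + n·σ₀²) = (0.4356·4.73 + 2.3104·74.85)/35.0916 = 174.993828/35.0916 = 4.9868.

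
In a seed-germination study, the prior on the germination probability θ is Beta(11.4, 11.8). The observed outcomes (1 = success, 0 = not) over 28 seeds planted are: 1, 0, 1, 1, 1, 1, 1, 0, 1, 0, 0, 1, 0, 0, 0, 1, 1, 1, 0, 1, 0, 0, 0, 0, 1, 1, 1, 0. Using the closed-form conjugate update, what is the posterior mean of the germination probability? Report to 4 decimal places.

0.5156

The Beta prior is conjugate to a Binomial/Bernoulli likelihood; the update adds successes to α and failures to β.
Posterior: Beta(α+k, β+n−k) = Beta(11.4+15, 11.8+13) = Beta(26.4, 24.8).
Posterior mean = α/(α+β) = 26.4/51.2 = 0.5156.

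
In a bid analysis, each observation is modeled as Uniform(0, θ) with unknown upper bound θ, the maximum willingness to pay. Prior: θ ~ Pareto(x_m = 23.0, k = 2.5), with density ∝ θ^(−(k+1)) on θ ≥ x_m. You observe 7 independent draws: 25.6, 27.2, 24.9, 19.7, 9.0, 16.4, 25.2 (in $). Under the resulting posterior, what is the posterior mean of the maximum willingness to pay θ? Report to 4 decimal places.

A Pareto(scale x_m, shape k) prior on the upper bound θ of Uniform(0, θ) is conjugate: posterior is Pareto(max(x_m, max xᵢ), k + n).
Sample maximum = 27.2; prior scale x_m = 23.0 → posterior scale = max = 27.2.
Posterior shape = 2.5 + 7 = 9.5.
E[θ|data] = k·x_m/(k−1) = 9.5·27.2/8.5 = 30.4000.

30.4000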